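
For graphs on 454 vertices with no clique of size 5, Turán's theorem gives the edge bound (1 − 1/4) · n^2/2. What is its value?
Turán density bound = (3/4) · 454^2/2 = 154587/2 ≈ 77293.5

Turán's theorem: ex(n, K_{r+1}) is achieved by the complete r-partite Turán graph T(n, r) with parts as balanced as possible, and is at most (1 − 1/r) · n^2/2. For r = 4, n = 454: the density bound is (3/4) · 206116/2 = 154587/2 ≈ 77293.5. The integer-valued extremum is e(T(454, 4)) = 77293, which is strictly less than the density bound 154587/2 since 4 ∤ 454 (the parts of T(454, 4) cannot all be equal).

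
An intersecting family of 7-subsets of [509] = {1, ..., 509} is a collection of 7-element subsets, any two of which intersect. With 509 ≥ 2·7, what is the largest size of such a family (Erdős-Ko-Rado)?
max |F| = C(508, 6) = 23172857535828

The Erdős-Ko-Rado theorem states: for n ≥ 2k, an intersecting family of k-subsets of an n-element set has size at most C(n − 1, k − 1), with equality for 'star' families {A ⊆ [n] : |A| = k, i ∈ A} (fix an element i). For n = 509, k = 7: C(508, 6) = 23172857535828.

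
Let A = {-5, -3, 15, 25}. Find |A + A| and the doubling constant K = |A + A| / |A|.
K = |A + A| / |A| = 10/4 = 5/2

Enumerate A + A = {a + b : a, b ∈ A}. With |A| = 4, there are |A|^2 = 16 ordered sum pairs; collecting distinct values, A + A = {-10, -8, -6, 10, 12, 20, 22, 30, 40, 50}, so |A + A| = 10. Thus K = 10/4 = 5/2. For comparison, the minimum possible |A + A| over all 4-element sets is 2·4 − 1 = 7 (so min K = 7/4), attained only by arithmetic progressions.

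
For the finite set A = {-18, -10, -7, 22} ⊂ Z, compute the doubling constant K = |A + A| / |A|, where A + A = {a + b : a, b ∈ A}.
K = |A + A| / |A| = 10/4 = 5/2

Enumerate A + A = {a + b : a, b ∈ A}. With |A| = 4, there are |A|^2 = 16 ordered sum pairs; collecting distinct values, A + A = {-36, -28, -25, -20, -17, -14, 4, 12, 15, 44}, so |A + A| = 10. Thus K = 10/4 = 5/2. For comparison, the minimum possible |A + A| over all 4-element sets is 2·4 − 1 = 7 (so min K = 7/4), attained only by arithmetic progressions.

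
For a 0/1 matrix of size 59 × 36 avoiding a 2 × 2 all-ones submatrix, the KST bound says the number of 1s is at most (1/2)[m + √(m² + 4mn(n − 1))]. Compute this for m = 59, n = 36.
z(59, 36; 2, 2) ≤ (1/2)[59 + √(59² + 4·59·36·35)] = (1/2)[59 + √300841] = 303.7449

Kővári–Sós–Turán: let r_1, ..., r_59 be the row sums and z = Σ r_i the total number of 1s. Each pair of columns can share at most one row with both entries 1 (else a 2×2 all-ones block appears), so Σ_i C(r_i, 2) ≤ C(36, 2) = 630. By convexity Σ_i C(r_i, 2) ≥ 59·C(z/59, 2) = z(z − 59)/(2·59), giving z² − 59z − 59·36·35 ≤ 0 and hence z ≤ (1/2)[59 + √(3481 + 4·74340)] = (1/2)[59 + √300841] ≈ (1/2)(59 + 548.4897) = 303.7449.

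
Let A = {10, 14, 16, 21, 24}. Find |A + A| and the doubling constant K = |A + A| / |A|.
K = |A + A| / |A| = 15/5 = 3

Enumerate A + A = {a + b : a, b ∈ A}. With |A| = 5, there are |A|^2 = 25 ordered sum pairs; collecting distinct values, A + A = {20, 24, 26, 28, 30, 31, 32, 34, 35, 37, 38, 40, 42, 45, 48}, so |A + A| = 15. Thus K = 15/5 = 3. For comparison, the minimum possible |A + A| over all 5-element sets is 2·5 − 1 = 9 (so min K = 9/5), attained only by arithmetic progressions.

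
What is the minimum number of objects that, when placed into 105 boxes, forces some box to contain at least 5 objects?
n = (5 − 1)·105 + 1 = 421

By the generalised pigeonhole principle, to guarantee some box contains ≥ r objects we need more than (r − 1) · k objects total. Threshold: n = (r − 1) · k + 1. With r = 5 and k = 105: n = 4 · 105 + 1 = 420 + 1 = 421. For n = 420 = 4 · 105, we can put exactly 4 objects in every box, avoiding 5 in any single one — so 421 is tight.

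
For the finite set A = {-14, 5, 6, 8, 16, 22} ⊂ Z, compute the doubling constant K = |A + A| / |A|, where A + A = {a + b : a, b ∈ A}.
K = |A + A| / |A| = 21/6 = 7/2

Enumerate A + A = {a + b : a, b ∈ A}. With |A| = 6, there are |A|^2 = 36 ordered sum pairs; collecting distinct values, A + A = {-28, -9, -8, -6, 2, 8, 10, 11, 12, 13, 14, 16, 21, 22, 24, 27, 28, 30, 32, 38, 44}, so |A + A| = 21. Thus K = 21/6 = 7/2. For comparison, the minimum possible |A + A| over all 6-element sets is 2·6 − 1 = 11 (so min K = 11/6), attained only by arithmetic progressions.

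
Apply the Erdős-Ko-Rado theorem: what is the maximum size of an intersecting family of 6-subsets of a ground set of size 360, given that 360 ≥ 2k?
max |F| = C(359, 5) = 48321765821

The Erdős-Ko-Rado theorem states: for n ≥ 2k, an intersecting family of k-subsets of an n-element set has size at most C(n − 1, k − 1), with equality for 'star' families {A ⊆ [n] : |A| = k, i ∈ A} (fix an element i). For n = 360, k = 6: C(359, 5) = 48321765821.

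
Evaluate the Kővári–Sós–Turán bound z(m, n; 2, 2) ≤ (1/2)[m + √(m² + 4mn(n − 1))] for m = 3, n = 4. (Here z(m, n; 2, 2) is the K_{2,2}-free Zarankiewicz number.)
z(3, 4; 2, 2) ≤ (1/2)[3 + √(3² + 4·3·4·3)] = (1/2)[3 + √153] = 7.6847

Kővári–Sós–Turán: let r_1, ..., r_3 be the row sums and z = Σ r_i the total number of 1s. Each pair of columns can share at most one row with both entries 1 (else a 2×2 all-ones block appears), so Σ_i C(r_i, 2) ≤ C(4, 2) = 6. By convexity Σ_i C(r_i, 2) ≥ 3·C(z/3, 2) = z(z − 3)/(2·3), giving z² − 3z − 3·4·3 ≤ 0 and hence z ≤ (1/2)[3 + √(9 + 4·36)] = (1/2)[3 + √153] ≈ (1/2)(3 + 12.3693) = 7.6847.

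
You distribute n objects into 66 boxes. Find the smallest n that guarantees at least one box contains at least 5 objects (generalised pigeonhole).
n = (5 − 1)·66 + 1 = 265

By the generalised pigeonhole principle, to guarantee some box contains ≥ r objects we need more than (r − 1) · k objects total. Threshold: n = (r − 1) · k + 1. With r = 5 and k = 66: n = 4 · 66 + 1 = 264 + 1 = 265. For n = 264 = 4 · 66, we can put exactly 4 objects in every box, avoiding 5 in any single one — so 265 is tight.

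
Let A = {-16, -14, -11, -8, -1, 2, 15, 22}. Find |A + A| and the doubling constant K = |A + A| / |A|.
K = |A + A| / |A| = 30/8 = 15/4

Enumerate A + A = {a + b : a, b ∈ A}. With |A| = 8, there are |A|^2 = 64 ordered sum pairs; collecting distinct values, A + A = {-32, -30, -28, -27, -25, -24, -22, -19, -17, -16, -15, -14, -12, -9, -6, -2, -1, 1, 4, 6, 7, 8, 11, 14, 17, 21, 24, 30, 37, 44}, so |A + A| = 30. Thus K = 30/8 = 15/4. For comparison, the minimum possible |A + A| over all 8-element sets is 2·8 − 1 = 15 (so min K = 15/8), attained only by arithmetic progressions.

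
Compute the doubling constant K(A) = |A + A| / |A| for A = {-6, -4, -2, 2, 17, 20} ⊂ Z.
K = |A + A| / |A| = 19/6

Enumerate A + A = {a + b : a, b ∈ A}. With |A| = 6, there are |A|^2 = 36 ordered sum pairs; collecting distinct values, A + A = {-12, -10, -8, -6, -4, -2, 0, 4, 11, 13, 14, 15, 16, 18, 19, 22, 34, 37, 40}, so |A + A| = 19. Thus K = 19/6. For comparison, the minimum possible |A + A| over all 6-element sets is 2·6 − 1 = 11 (so min K = 11/6), attained only by arithmetic progressions.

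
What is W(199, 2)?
W(199, 2) = 199 + 1 = 200

A 2-term AP is any pair of integers, so a monochromatic 2-AP exists iff some colour is used at least twice. With 199 colours, the colouring i ↦ i on {1, ..., 199} uses each colour once, avoiding any monochromatic pair, so W(199, 2) > 199. For {1, ..., 200}, pigeonhole forces two integers of the same colour, which form a monochromatic 2-AP. Hence W(199, 2) = 200.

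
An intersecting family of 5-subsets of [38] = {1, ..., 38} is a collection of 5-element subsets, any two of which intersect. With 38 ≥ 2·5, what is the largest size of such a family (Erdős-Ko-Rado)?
max |F| = C(37, 4) = 66045

The Erdős-Ko-Rado theorem states: for n ≥ 2k, an intersecting family of k-subsets of an n-element set has size at most C(n − 1, k − 1), with equality for 'star' families {A ⊆ [n] : |A| = k, i ∈ A} (fix an element i). For n = 38, k = 5: C(37, 4) = 66045.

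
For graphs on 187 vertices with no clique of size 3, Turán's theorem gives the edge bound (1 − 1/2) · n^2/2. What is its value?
Turán density bound = (1/2) · 187^2/2 = 34969/4 ≈ 8742.25

Turán's theorem: ex(n, K_{r+1}) is achieved by the complete r-partite Turán graph T(n, r) with parts as balanced as possible, and is at most (1 − 1/r) · n^2/2. For r = 2, n = 187: the density bound is (1/2) · 34969/2 = 34969/4 ≈ 8742.25. The integer-valued extremum is e(T(187, 2)) = 8742, which is strictly less than the density bound 34969/4 since 2 ∤ 187 (the parts of T(187, 2) cannot all be equal).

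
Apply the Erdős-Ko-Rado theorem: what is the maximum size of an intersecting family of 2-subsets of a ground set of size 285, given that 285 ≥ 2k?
max |F| = C(284, 1) = 284

Erdős-Ko-Rado (1961): when n ≥ 2k, max |F| = C(n−1, k−1). The bound is attained by the star {A : i ∈ A} for any fixed i ∈ [n]. Here C(285−1, 2−1) = C(284, 1) = 284.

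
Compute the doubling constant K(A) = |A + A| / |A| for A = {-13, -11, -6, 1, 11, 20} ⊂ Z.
K = |A + A| / |A| = 20/6 = 10/3

Enumerate A + A = {a + b : a, b ∈ A}. With |A| = 6, there are |A|^2 = 36 ordered sum pairs; collecting distinct values, A + A = {-26, -24, -22, -19, -17, -12, -10, -5, -2, 0, 2, 5, 7, 9, 12, 14, 21, 22, 31, 40}, so |A + A| = 20. Thus K = 20/6 = 10/3. For comparison, the minimum possible |A + A| over all 6-element sets is 2·6 − 1 = 11 (so min K = 11/6), attained only by arithmetic progressions.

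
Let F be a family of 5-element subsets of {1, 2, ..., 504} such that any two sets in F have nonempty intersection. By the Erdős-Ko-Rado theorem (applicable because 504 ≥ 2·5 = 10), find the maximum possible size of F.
max |F| = C(503, 4) = 2635531375

Erdős-Ko-Rado (1961): when n ≥ 2k, max |F| = C(n−1, k−1). The bound is attained by the star {A : i ∈ A} for any fixed i ∈ [n]. Here C(504−1, 5−1) = C(503, 4) = 2635531375.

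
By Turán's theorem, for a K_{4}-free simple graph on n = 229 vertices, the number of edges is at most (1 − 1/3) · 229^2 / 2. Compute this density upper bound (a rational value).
Turán density bound = (2/3) · 229^2/2 = 52441/3 ≈ 17480.3333

Turán's theorem: ex(n, K_{r+1}) is achieved by the complete r-partite Turán graph T(n, r) with parts as balanced as possible, and is at most (1 − 1/r) · n^2/2. For r = 3, n = 229: the density bound is (2/3) · 52441/2 = 52441/3 ≈ 17480.3333. The integer-valued extremum is e(T(229, 3)) = 17480, which is strictly less than the density bound 52441/3 since 3 ∤ 229 (the parts of T(229, 3) cannot all be equal).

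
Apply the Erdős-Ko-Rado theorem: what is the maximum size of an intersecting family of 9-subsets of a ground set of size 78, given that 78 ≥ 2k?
max |F| = C(77, 8) = 21042072975

The Erdős-Ko-Rado theorem states: for n ≥ 2k, an intersecting family of k-subsets of an n-element set has size at most C(n − 1, k − 1), with equality for 'star' families {A ⊆ [n] : |A| = k, i ∈ A} (fix an element i). For n = 78, k = 9: C(77, 8) = 21042072975.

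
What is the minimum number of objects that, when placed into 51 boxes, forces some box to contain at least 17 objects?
n = (17 − 1)·51 + 1 = 817

By the generalised pigeonhole principle, to guarantee some box contains ≥ r objects we need more than (r − 1) · k objects total. Threshold: n = (r − 1) · k + 1. With r = 17 and k = 51: n = 16 · 51 + 1 = 816 + 1 = 817. For n = 816 = 16 · 51, we can put exactly 16 objects in every box, avoiding 17 in any single one — so 817 is tight.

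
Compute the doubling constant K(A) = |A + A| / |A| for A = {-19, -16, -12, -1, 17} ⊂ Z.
K = |A + A| / |A| = 14/5

Enumerate A + A = {a + b : a, b ∈ A}. With |A| = 5, there are |A|^2 = 25 ordered sum pairs; collecting distinct values, A + A = {-38, -35, -32, -31, -28, -24, -20, -17, -13, -2, 1, 5, 16, 34}, so |A + A| = 14. Thus K = 14/5. For comparison, the minimum possible |A + A| over all 5-element sets is 2·5 − 1 = 9 (so min K = 9/5), attained only by arithmetic progressions.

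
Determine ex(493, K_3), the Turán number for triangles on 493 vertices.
ex(493, K_3) = ⌊493^2/4⌋ = 60762

Mantel (1907): a triangle-free graph on n vertices has at most ⌊n^2/4⌋ edges, with equality for the complete bipartite graph K_{⌊n/2⌋, ⌈n/2⌉}. For n = 493: ⌊493^2/4⌋ = ⌊243049/4⌋ = 60762. The extremal graph is K_{246, 247}, which has 246·247 = 60762 edges.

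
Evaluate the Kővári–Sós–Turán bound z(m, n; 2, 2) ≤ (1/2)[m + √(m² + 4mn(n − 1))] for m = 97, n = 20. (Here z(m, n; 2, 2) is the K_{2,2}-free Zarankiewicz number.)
z(97, 20; 2, 2) ≤ (1/2)[97 + √(97² + 4·97·20·19)] = (1/2)[97 + √156849] = 246.5208

Kővári–Sós–Turán: let r_1, ..., r_97 be the row sums and z = Σ r_i the total number of 1s. Each pair of columns can share at most one row with both entries 1 (else a 2×2 all-ones block appears), so Σ_i C(r_i, 2) ≤ C(20, 2) = 190. By convexity Σ_i C(r_i, 2) ≥ 97·C(z/97, 2) = z(z − 97)/(2·97), giving z² − 97z − 97·20·19 ≤ 0 and hence z ≤ (1/2)[97 + √(9409 + 4·36860)] = (1/2)[97 + √156849] ≈ (1/2)(97 + 396.0417) = 246.5208.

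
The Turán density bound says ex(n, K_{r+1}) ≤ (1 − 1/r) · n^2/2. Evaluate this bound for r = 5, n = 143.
Turán density bound = (4/5) · 143^2/2 = 40898/5 ≈ 8179.6

Turán's theorem: ex(n, K_{r+1}) is achieved by the complete r-partite Turán graph T(n, r) with parts as balanced as possible, and is at most (1 − 1/r) · n^2/2. For r = 5, n = 143: the density bound is (4/5) · 20449/2 = 40898/5 ≈ 8179.6. The integer-valued extremum is e(T(143, 5)) = 8179, which is strictly less than the density bound 40898/5 since 5 ∤ 143 (the parts of T(143, 5) cannot all be equal).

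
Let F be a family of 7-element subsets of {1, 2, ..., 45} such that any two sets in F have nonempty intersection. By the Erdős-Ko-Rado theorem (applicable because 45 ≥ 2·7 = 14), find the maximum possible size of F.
max |F| = C(44, 6) = 7059052

The Erdős-Ko-Rado theorem states: for n ≥ 2k, an intersecting family of k-subsets of an n-element set has size at most C(n − 1, k − 1), with equality for 'star' families {A ⊆ [n] : |A| = k, i ∈ A} (fix an element i). For n = 45, k = 7: C(44, 6) = 7059052.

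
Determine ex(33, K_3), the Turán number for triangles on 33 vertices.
ex(33, K_3) = ⌊33^2/4⌋ = 272

Mantel (1907): a triangle-free graph on n vertices has at most ⌊n^2/4⌋ edges, with equality for the complete bipartite graph K_{⌊n/2⌋, ⌈n/2⌉}. For n = 33: ⌊33^2/4⌋ = ⌊1089/4⌋ = 272. The extremal graph is K_{16, 17}, which has 16·17 = 272 edges.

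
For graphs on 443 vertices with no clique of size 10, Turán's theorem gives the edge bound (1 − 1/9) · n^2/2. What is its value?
Turán density bound = (8/9) · 443^2/2 = 784996/9 ≈ 87221.7778

Turán's theorem: ex(n, K_{r+1}) is achieved by the complete r-partite Turán graph T(n, r) with parts as balanced as possible, and is at most (1 − 1/r) · n^2/2. For r = 9, n = 443: the density bound is (8/9) · 196249/2 = 784996/9 ≈ 87221.7778. The integer-valued extremum is e(T(443, 9)) = 87221, which is strictly less than the density bound 784996/9 since 9 ∤ 443 (the parts of T(443, 9) cannot all be equal).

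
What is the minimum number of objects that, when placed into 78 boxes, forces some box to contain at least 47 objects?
n = (47 − 1)·78 + 1 = 3589

By the generalised pigeonhole principle, to guarantee some box contains ≥ r objects we need more than (r − 1) · k objects total. Threshold: n = (r − 1) · k + 1. With r = 47 and k = 78: n = 46 · 78 + 1 = 3588 + 1 = 3589. For n = 3588 = 46 · 78, we can put exactly 46 objects in every box, avoiding 47 in any single one — so 3589 is tight.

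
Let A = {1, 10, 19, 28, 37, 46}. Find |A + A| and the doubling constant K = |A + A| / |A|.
K = |A + A| / |A| = 11/6

Enumerate A + A = {a + b : a, b ∈ A}. With |A| = 6, there are |A|^2 = 36 ordered sum pairs; collecting distinct values, A + A = {2, 11, 20, 29, 38, 47, 56, 65, 74, 83, 92}, so |A + A| = 11. Thus K = 11/6. Here |A + A| = 2|A| − 1 = 11, the minimum possible — so K = 11/6 is minimal, which holds iff A is an arithmetic progression.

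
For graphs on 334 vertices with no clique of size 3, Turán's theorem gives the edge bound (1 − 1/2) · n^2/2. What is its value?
Turán density bound = (1/2) · 334^2/2 = 27889

Turán's theorem: ex(n, K_{r+1}) is achieved by the complete r-partite Turán graph T(n, r) with parts as balanced as possible, and is at most (1 − 1/r) · n^2/2. For r = 2, n = 334: the density bound is (1/2) · 111556/2 = 27889. Since 2 ∣ 334, the Turán graph T(334, 2) has parts of equal size 167, and its edge count e(T(334, 2)) = 27889 attains the density bound exactly.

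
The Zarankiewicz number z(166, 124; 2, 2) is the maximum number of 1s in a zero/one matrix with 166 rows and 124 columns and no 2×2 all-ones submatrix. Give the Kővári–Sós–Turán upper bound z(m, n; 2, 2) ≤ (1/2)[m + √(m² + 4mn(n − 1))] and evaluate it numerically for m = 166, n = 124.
z(166, 124; 2, 2) ≤ (1/2)[166 + √(166² + 4·166·124·123)] = (1/2)[166 + √10154884] = 1676.3364

Kővári–Sós–Turán: let r_1, ..., r_166 be the row sums and z = Σ r_i the total number of 1s. Each pair of columns can share at most one row with both entries 1 (else a 2×2 all-ones block appears), so Σ_i C(r_i, 2) ≤ C(124, 2) = 7626. By convexity Σ_i C(r_i, 2) ≥ 166·C(z/166, 2) = z(z − 166)/(2·166), giving z² − 166z − 166·124·123 ≤ 0 and hence z ≤ (1/2)[166 + √(27556 + 4·2531832)] = (1/2)[166 + √10154884] ≈ (1/2)(166 + 3186.6729) = 1676.3364.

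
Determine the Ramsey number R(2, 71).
R(2, 71) = 71

R(2, k) = k for all k ≥ 2: in a 2-colouring of K_k, either some edge is red (a red K_2) or all edges are blue (a blue K_k). And K_{70} coloured all-blue has no blue K_71, so R(2, 71) > 70. Hence R(2, 71) = 71.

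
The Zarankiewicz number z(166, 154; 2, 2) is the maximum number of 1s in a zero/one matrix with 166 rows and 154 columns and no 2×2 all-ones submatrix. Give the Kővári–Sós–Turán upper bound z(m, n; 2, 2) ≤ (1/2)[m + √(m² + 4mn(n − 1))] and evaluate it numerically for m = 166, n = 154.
z(166, 154; 2, 2) ≤ (1/2)[166 + √(166² + 4·166·154·153)] = (1/2)[166 + √15672724] = 2062.4396

Kővári–Sós–Turán: let r_1, ..., r_166 be the row sums and z = Σ r_i the total number of 1s. Each pair of columns can share at most one row with both entries 1 (else a 2×2 all-ones block appears), so Σ_i C(r_i, 2) ≤ C(154, 2) = 11781. By convexity Σ_i C(r_i, 2) ≥ 166·C(z/166, 2) = z(z − 166)/(2·166), giving z² − 166z − 166·154·153 ≤ 0 and hence z ≤ (1/2)[166 + √(27556 + 4·3911292)] = (1/2)[166 + √15672724] ≈ (1/2)(166 + 3958.8791) = 2062.4396.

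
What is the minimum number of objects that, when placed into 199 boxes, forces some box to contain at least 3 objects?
n = (3 − 1)·199 + 1 = 399

By the generalised pigeonhole principle, to guarantee some box contains ≥ r objects we need more than (r − 1) · k objects total. Threshold: n = (r − 1) · k + 1. With r = 3 and k = 199: n = 2 · 199 + 1 = 398 + 1 = 399. For n = 398 = 2 · 199, we can put exactly 2 objects in every box, avoiding 3 in any single one — so 399 is tight.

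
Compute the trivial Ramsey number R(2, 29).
R(2, 29) = 29

R(2, k) = k for all k ≥ 2: in a 2-colouring of K_k, either some edge is red (a red K_2) or all edges are blue (a blue K_k). And K_{28} coloured all-blue has no blue K_29, so R(2, 29) > 28. Hence R(2, 29) = 29.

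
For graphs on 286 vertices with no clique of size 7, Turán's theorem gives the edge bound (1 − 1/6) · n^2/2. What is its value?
Turán density bound = (5/6) · 286^2/2 = 102245/3 ≈ 34081.6667

Turán's theorem: ex(n, K_{r+1}) is achieved by the complete r-partite Turán graph T(n, r) with parts as balanced as possible, and is at most (1 − 1/r) · n^2/2. For r = 6, n = 286: the density bound is (5/6) · 81796/2 = 102245/3 ≈ 34081.6667. The integer-valued extremum is e(T(286, 6)) = 34081, which is strictly less than the density bound 102245/3 since 6 ∤ 286 (the parts of T(286, 6) cannot all be equal).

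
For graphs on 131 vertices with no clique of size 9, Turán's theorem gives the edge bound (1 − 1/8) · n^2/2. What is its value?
Turán density bound = (7/8) · 131^2/2 = 120127/16 ≈ 7507.9375

Turán's theorem: ex(n, K_{r+1}) is achieved by the complete r-partite Turán graph T(n, r) with parts as balanced as possible, and is at most (1 − 1/r) · n^2/2. For r = 8, n = 131: the density bound is (7/8) · 17161/2 = 120127/16 ≈ 7507.9375. The integer-valued extremum is e(T(131, 8)) = 7507, which is strictly less than the density bound 120127/16 since 8 ∤ 131 (the parts of T(131, 8) cannot all be equal).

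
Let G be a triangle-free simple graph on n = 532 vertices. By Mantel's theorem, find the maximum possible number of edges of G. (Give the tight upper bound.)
ex(532, K_3) = ⌊532^2/4⌋ = 70756

Mantel (1907): a triangle-free graph on n vertices has at most ⌊n^2/4⌋ edges, with equality for the complete bipartite graph K_{⌊n/2⌋, ⌈n/2⌉}. For n = 532: ⌊532^2/4⌋ = ⌊283024/4⌋ = 70756. The extremal graph is K_{266, 266}, which has 266·266 = 70756 edges.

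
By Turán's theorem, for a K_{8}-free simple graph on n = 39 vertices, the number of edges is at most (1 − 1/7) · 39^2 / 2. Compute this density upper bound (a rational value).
Turán density bound = (6/7) · 39^2/2 = 4563/7 ≈ 651.8571

Turán's theorem: ex(n, K_{r+1}) is achieved by the complete r-partite Turán graph T(n, r) with parts as balanced as possible, and is at most (1 − 1/r) · n^2/2. For r = 7, n = 39: the density bound is (6/7) · 1521/2 = 4563/7 ≈ 651.8571. The integer-valued extremum is e(T(39, 7)) = 651, which is strictly less than the density bound 4563/7 since 7 ∤ 39 (the parts of T(39, 7) cannot all be equal).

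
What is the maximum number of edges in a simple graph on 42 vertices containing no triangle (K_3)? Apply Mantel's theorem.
ex(42, K_3) = ⌊42^2/4⌋ = 441

Mantel (1907): a triangle-free graph on n vertices has at most ⌊n^2/4⌋ edges, with equality for the complete bipartite graph K_{⌊n/2⌋, ⌈n/2⌉}. For n = 42: ⌊42^2/4⌋ = ⌊1764/4⌋ = 441. The extremal graph is K_{21, 21}, which has 21·21 = 441 edges.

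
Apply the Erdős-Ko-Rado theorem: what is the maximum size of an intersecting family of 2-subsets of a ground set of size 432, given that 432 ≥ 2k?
max |F| = C(431, 1) = 431

Erdős-Ko-Rado (1961): when n ≥ 2k, max |F| = C(n−1, k−1). The bound is attained by the star {A : i ∈ A} for any fixed i ∈ [n]. Here C(432−1, 2−1) = C(431, 1) = 431.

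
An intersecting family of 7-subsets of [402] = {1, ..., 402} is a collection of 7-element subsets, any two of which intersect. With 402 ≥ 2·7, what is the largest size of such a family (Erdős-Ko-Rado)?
max |F| = C(401, 6) = 5561776438680

Erdős-Ko-Rado (1961): when n ≥ 2k, max |F| = C(n−1, k−1). The bound is attained by the star {A : i ∈ A} for any fixed i ∈ [n]. Here C(402−1, 7−1) = C(401, 6) = 5561776438680.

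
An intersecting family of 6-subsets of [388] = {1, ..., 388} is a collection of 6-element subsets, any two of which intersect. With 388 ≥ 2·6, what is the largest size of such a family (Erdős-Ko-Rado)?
max |F| = C(387, 5) = 70486792992

Erdős-Ko-Rado (1961): when n ≥ 2k, max |F| = C(n−1, k−1). The bound is attained by the star {A : i ∈ A} for any fixed i ∈ [n]. Here C(388−1, 6−1) = C(387, 5) = 70486792992.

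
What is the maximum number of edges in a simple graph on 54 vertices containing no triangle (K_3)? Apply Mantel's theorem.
ex(54, K_3) = ⌊54^2/4⌋ = 729

Mantel (1907): a triangle-free graph on n vertices has at most ⌊n^2/4⌋ edges, with equality for the complete bipartite graph K_{⌊n/2⌋, ⌈n/2⌉}. For n = 54: ⌊54^2/4⌋ = ⌊2916/4⌋ = 729. The extremal graph is K_{27, 27}, which has 27·27 = 729 edges.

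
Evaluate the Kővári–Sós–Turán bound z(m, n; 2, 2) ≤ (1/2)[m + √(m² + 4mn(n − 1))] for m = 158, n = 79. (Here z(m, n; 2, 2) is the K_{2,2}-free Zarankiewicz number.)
z(158, 79; 2, 2) ≤ (1/2)[158 + √(158² + 4·158·79·78)] = (1/2)[158 + √3919348] = 1068.8672

Kővári–Sós–Turán: let r_1, ..., r_158 be the row sums and z = Σ r_i the total number of 1s. Each pair of columns can share at most one row with both entries 1 (else a 2×2 all-ones block appears), so Σ_i C(r_i, 2) ≤ C(79, 2) = 3081. By convexity Σ_i C(r_i, 2) ≥ 158·C(z/158, 2) = z(z − 158)/(2·158), giving z² − 158z − 158·79·78 ≤ 0 and hence z ≤ (1/2)[158 + √(24964 + 4·973596)] = (1/2)[158 + √3919348] ≈ (1/2)(158 + 1979.7343) = 1068.8672.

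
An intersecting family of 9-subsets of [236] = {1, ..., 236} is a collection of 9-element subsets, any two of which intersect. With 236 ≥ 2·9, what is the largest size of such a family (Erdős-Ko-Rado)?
max |F| = C(235, 8) = 204511270823145

The Erdős-Ko-Rado theorem states: for n ≥ 2k, an intersecting family of k-subsets of an n-element set has size at most C(n − 1, k − 1), with equality for 'star' families {A ⊆ [n] : |A| = k, i ∈ A} (fix an element i). For n = 236, k = 9: C(235, 8) = 204511270823145.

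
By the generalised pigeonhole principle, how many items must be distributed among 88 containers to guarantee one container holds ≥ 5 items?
n = (5 − 1)·88 + 1 = 353

By the generalised pigeonhole principle, to guarantee some box contains ≥ r objects we need more than (r − 1) · k objects total. Threshold: n = (r − 1) · k + 1. With r = 5 and k = 88: n = 4 · 88 + 1 = 352 + 1 = 353. For n = 352 = 4 · 88, we can put exactly 4 objects in every box, avoiding 5 in any single one — so 353 is tight.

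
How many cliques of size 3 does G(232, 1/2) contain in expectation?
E[# K_3] = C(232, 3) · (1/2)^C(3, 2) = 2054360 / 2^3 = 256795

For each 3-subset S of vertices (there are C(232, 3) = 2054360 such S), let X_S = 1 if S induces a K_3 (all C(3, 2) = 3 edges present). Then P(X_S = 1) = (1/2)^3 = 1/8. By linearity of expectation, E[# K_3] = C(232, 3) · (1/2)^3 = 2054360 / 8 = 256795.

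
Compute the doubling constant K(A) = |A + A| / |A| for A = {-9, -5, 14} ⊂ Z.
K = |A + A| / |A| = 6/3 = 2

Enumerate A + A = {a + b : a, b ∈ A}. With |A| = 3, there are |A|^2 = 9 ordered sum pairs; collecting distinct values, A + A = {-18, -14, -10, 5, 9, 28}, so |A + A| = 6. Thus K = 6/3 = 2. For comparison, the minimum possible |A + A| over all 3-element sets is 2·3 − 1 = 5 (so min K = 5/3), attained only by arithmetic progressions.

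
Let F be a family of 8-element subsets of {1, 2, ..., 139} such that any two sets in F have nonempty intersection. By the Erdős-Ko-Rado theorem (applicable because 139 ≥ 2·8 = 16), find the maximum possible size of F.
max |F| = C(138, 7) = 162021319416

The Erdős-Ko-Rado theorem states: for n ≥ 2k, an intersecting family of k-subsets of an n-element set has size at most C(n − 1, k − 1), with equality for 'star' families {A ⊆ [n] : |A| = k, i ∈ A} (fix an element i). For n = 139, k = 8: C(138, 7) = 162021319416.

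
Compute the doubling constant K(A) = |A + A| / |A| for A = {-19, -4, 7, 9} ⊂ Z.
K = |A + A| / |A| = 10/4 = 5/2

Enumerate A + A = {a + b : a, b ∈ A}. With |A| = 4, there are |A|^2 = 16 ordered sum pairs; collecting distinct values, A + A = {-38, -23, -12, -10, -8, 3, 5, 14, 16, 18}, so |A + A| = 10. Thus K = 10/4 = 5/2. For comparison, the minimum possible |A + A| over all 4-element sets is 2·4 − 1 = 7 (so min K = 7/4), attained only by arithmetic progressions.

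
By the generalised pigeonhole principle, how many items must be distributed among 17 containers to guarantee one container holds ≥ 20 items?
n = (20 − 1)·17 + 1 = 324

By the generalised pigeonhole principle, to guarantee some box contains ≥ r objects we need more than (r − 1) · k objects total. Threshold: n = (r − 1) · k + 1. With r = 20 and k = 17: n = 19 · 17 + 1 = 323 + 1 = 324. For n = 323 = 19 · 17, we can put exactly 19 objects in every box, avoiding 20 in any single one — so 324 is tight.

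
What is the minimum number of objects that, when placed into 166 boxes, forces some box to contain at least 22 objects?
n = (22 − 1)·166 + 1 = 3487

By the generalised pigeonhole principle, to guarantee some box contains ≥ r objects we need more than (r − 1) · k objects total. Threshold: n = (r − 1) · k + 1. With r = 22 and k = 166: n = 21 · 166 + 1 = 3486 + 1 = 3487. For n = 3486 = 21 · 166, we can put exactly 21 objects in every box, avoiding 22 in any single one — so 3487 is tight.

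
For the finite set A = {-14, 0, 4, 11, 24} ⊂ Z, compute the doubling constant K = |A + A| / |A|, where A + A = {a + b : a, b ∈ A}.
K = |A + A| / |A| = 15/5 = 3

Enumerate A + A = {a + b : a, b ∈ A}. With |A| = 5, there are |A|^2 = 25 ordered sum pairs; collecting distinct values, A + A = {-28, -14, -10, -3, 0, 4, 8, 10, 11, 15, 22, 24, 28, 35, 48}, so |A + A| = 15. Thus K = 15/5 = 3. For comparison, the minimum possible |A + A| over all 5-element sets is 2·5 − 1 = 9 (so min K = 9/5), attained only by arithmetic progressions.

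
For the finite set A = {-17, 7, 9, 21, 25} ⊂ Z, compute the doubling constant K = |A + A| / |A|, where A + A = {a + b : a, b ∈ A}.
K = |A + A| / |A| = 15/5 = 3

Enumerate A + A = {a + b : a, b ∈ A}. With |A| = 5, there are |A|^2 = 25 ordered sum pairs; collecting distinct values, A + A = {-34, -10, -8, 4, 8, 14, 16, 18, 28, 30, 32, 34, 42, 46, 50}, so |A + A| = 15. Thus K = 15/5 = 3. For comparison, the minimum possible |A + A| over all 5-element sets is 2·5 − 1 = 9 (so min K = 9/5), attained only by arithmetic progressions.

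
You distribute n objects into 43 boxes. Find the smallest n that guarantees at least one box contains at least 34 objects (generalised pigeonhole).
n = (34 − 1)·43 + 1 = 1420

By the generalised pigeonhole principle, to guarantee some box contains ≥ r objects we need more than (r − 1) · k objects total. Threshold: n = (r − 1) · k + 1. With r = 34 and k = 43: n = 33 · 43 + 1 = 1419 + 1 = 1420. For n = 1419 = 33 · 43, we can put exactly 33 objects in every box, avoiding 34 in any single one — so 1420 is tight.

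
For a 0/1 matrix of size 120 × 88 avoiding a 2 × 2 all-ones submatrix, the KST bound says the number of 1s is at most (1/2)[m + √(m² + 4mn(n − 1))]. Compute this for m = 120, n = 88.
z(120, 88; 2, 2) ≤ (1/2)[120 + √(120² + 4·120·88·87)] = (1/2)[120 + √3689280] = 1020.3749

Kővári–Sós–Turán: let r_1, ..., r_120 be the row sums and z = Σ r_i the total number of 1s. Each pair of columns can share at most one row with both entries 1 (else a 2×2 all-ones block appears), so Σ_i C(r_i, 2) ≤ C(88, 2) = 3828. By convexity Σ_i C(r_i, 2) ≥ 120·C(z/120, 2) = z(z − 120)/(2·120), giving z² − 120z − 120·88·87 ≤ 0 and hence z ≤ (1/2)[120 + √(14400 + 4·918720)] = (1/2)[120 + √3689280] ≈ (1/2)(120 + 1920.7499) = 1020.3749.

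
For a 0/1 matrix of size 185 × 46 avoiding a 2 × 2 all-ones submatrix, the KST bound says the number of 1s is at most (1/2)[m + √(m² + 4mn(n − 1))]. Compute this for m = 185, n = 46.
z(185, 46; 2, 2) ≤ (1/2)[185 + √(185² + 4·185·46·45)] = (1/2)[185 + √1566025] = 718.2046

Kővári–Sós–Turán: let r_1, ..., r_185 be the row sums and z = Σ r_i the total number of 1s. Each pair of columns can share at most one row with both entries 1 (else a 2×2 all-ones block appears), so Σ_i C(r_i, 2) ≤ C(46, 2) = 1035. By convexity Σ_i C(r_i, 2) ≥ 185·C(z/185, 2) = z(z − 185)/(2·185), giving z² − 185z − 185·46·45 ≤ 0 and hence z ≤ (1/2)[185 + √(34225 + 4·382950)] = (1/2)[185 + √1566025] ≈ (1/2)(185 + 1251.4092) = 718.2046.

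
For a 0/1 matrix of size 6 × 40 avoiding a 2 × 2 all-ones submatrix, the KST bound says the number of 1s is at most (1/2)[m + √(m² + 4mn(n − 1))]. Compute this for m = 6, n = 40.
z(6, 40; 2, 2) ≤ (1/2)[6 + √(6² + 4·6·40·39)] = (1/2)[6 + √37476] = 99.7936

Kővári–Sós–Turán: let r_1, ..., r_6 be the row sums and z = Σ r_i the total number of 1s. Each pair of columns can share at most one row with both entries 1 (else a 2×2 all-ones block appears), so Σ_i C(r_i, 2) ≤ C(40, 2) = 780. By convexity Σ_i C(r_i, 2) ≥ 6·C(z/6, 2) = z(z − 6)/(2·6), giving z² − 6z − 6·40·39 ≤ 0 and hence z ≤ (1/2)[6 + √(36 + 4·9360)] = (1/2)[6 + √37476] ≈ (1/2)(6 + 193.5872) = 99.7936.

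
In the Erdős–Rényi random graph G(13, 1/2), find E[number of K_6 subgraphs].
E[# K_6] = C(13, 6) · (1/2)^C(6, 2) = 1716 / 2^15 = 429/8192 ≈ 0.052368

For each 6-subset S of vertices (there are C(13, 6) = 1716 such S), let X_S = 1 if S induces a K_6 (all C(6, 2) = 15 edges present). Then P(X_S = 1) = (1/2)^15 = 1/32768. By linearity of expectation, E[# K_6] = C(13, 6) · (1/2)^15 = 1716 / 32768 = 429/8192 ≈ 0.052368.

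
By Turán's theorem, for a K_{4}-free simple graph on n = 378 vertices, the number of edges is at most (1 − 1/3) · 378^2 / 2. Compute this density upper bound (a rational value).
Turán density bound = (2/3) · 378^2/2 = 47628

Turán's theorem: ex(n, K_{r+1}) is achieved by the complete r-partite Turán graph T(n, r) with parts as balanced as possible, and is at most (1 − 1/r) · n^2/2. For r = 3, n = 378: the density bound is (2/3) · 142884/2 = 47628. Since 3 ∣ 378, the Turán graph T(378, 3) has parts of equal size 126, and its edge count e(T(378, 3)) = 47628 attains the density bound exactly.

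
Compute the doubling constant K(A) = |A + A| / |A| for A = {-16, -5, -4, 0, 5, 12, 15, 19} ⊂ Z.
K = |A + A| / |A| = 31/8

Enumerate A + A = {a + b : a, b ∈ A}. With |A| = 8, there are |A|^2 = 64 ordered sum pairs; collecting distinct values, A + A = {-32, -21, -20, -16, -11, -10, -9, -8, -5, -4, -1, 0, 1, 3, 5, 7, 8, 10, 11, 12, 14, 15, 17, 19, 20, 24, 27, 30, 31, 34, 38}, so |A + A| = 31. Thus K = 31/8. For comparison, the minimum possible |A + A| over all 8-element sets is 2·8 − 1 = 15 (so min K = 15/8), attained only by arithmetic progressions.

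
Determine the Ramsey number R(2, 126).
R(2, 126) = 126

R(2, k) = k for all k ≥ 2: in a 2-colouring of K_k, either some edge is red (a red K_2) or all edges are blue (a blue K_k). And K_{125} coloured all-blue has no blue K_126, so R(2, 126) > 125. Hence R(2, 126) = 126.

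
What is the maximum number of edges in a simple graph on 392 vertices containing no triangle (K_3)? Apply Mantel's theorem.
ex(392, K_3) = ⌊392^2/4⌋ = 38416

Mantel (1907): a triangle-free graph on n vertices has at most ⌊n^2/4⌋ edges, with equality for the complete bipartite graph K_{⌊n/2⌋, ⌈n/2⌉}. For n = 392: ⌊392^2/4⌋ = ⌊153664/4⌋ = 38416. The extremal graph is K_{196, 196}, which has 196·196 = 38416 edges.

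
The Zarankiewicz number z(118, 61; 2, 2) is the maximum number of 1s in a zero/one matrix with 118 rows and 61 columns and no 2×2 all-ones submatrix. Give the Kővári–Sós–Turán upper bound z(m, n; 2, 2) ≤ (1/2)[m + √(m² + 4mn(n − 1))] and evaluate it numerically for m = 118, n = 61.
z(118, 61; 2, 2) ≤ (1/2)[118 + √(118² + 4·118·61·60)] = (1/2)[118 + √1741444] = 718.8189

Kővári–Sós–Turán: let r_1, ..., r_118 be the row sums and z = Σ r_i the total number of 1s. Each pair of columns can share at most one row with both entries 1 (else a 2×2 all-ones block appears), so Σ_i C(r_i, 2) ≤ C(61, 2) = 1830. By convexity Σ_i C(r_i, 2) ≥ 118·C(z/118, 2) = z(z − 118)/(2·118), giving z² − 118z − 118·61·60 ≤ 0 and hence z ≤ (1/2)[118 + √(13924 + 4·431880)] = (1/2)[118 + √1741444] ≈ (1/2)(118 + 1319.6378) = 718.8189.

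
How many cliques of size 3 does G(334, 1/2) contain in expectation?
E[# K_3] = C(334, 3) · (1/2)^C(3, 2) = 6154284 / 2^3 = 1538571/2 = 769285.5

For each 3-subset S of vertices (there are C(334, 3) = 6154284 such S), let X_S = 1 if S induces a K_3 (all C(3, 2) = 3 edges present). Then P(X_S = 1) = (1/2)^3 = 1/8. By linearity of expectation, E[# K_3] = C(334, 3) · (1/2)^3 = 6154284 / 8 = 1538571/2 = 769285.5.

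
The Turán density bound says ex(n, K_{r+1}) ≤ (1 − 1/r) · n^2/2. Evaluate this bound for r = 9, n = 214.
Turán density bound = (8/9) · 214^2/2 = 183184/9 ≈ 20353.7778

Turán's theorem: ex(n, K_{r+1}) is achieved by the complete r-partite Turán graph T(n, r) with parts as balanced as possible, and is at most (1 − 1/r) · n^2/2. For r = 9, n = 214: the density bound is (8/9) · 45796/2 = 183184/9 ≈ 20353.7778. The integer-valued extremum is e(T(214, 9)) = 20353, which is strictly less than the density bound 183184/9 since 9 ∤ 214 (the parts of T(214, 9) cannot all be equal).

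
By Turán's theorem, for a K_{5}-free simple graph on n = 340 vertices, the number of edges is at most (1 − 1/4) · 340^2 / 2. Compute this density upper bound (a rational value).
Turán density bound = (3/4) · 340^2/2 = 43350

Turán's theorem: ex(n, K_{r+1}) is achieved by the complete r-partite Turán graph T(n, r) with parts as balanced as possible, and is at most (1 − 1/r) · n^2/2. For r = 4, n = 340: the density bound is (3/4) · 115600/2 = 43350. Since 4 ∣ 340, the Turán graph T(340, 4) has parts of equal size 85, and its edge count e(T(340, 4)) = 43350 attains the density bound exactly.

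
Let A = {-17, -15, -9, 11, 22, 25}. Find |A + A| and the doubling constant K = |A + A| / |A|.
K = |A + A| / |A| = 21/6 = 7/2

Enumerate A + A = {a + b : a, b ∈ A}. With |A| = 6, there are |A|^2 = 36 ordered sum pairs; collecting distinct values, A + A = {-34, -32, -30, -26, -24, -18, -6, -4, 2, 5, 7, 8, 10, 13, 16, 22, 33, 36, 44, 47, 50}, so |A + A| = 21. Thus K = 21/6 = 7/2. For comparison, the minimum possible |A + A| over all 6-element sets is 2·6 − 1 = 11 (so min K = 11/6), attained only by arithmetic progressions.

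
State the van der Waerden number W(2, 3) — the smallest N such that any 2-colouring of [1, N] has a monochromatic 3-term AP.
W(2, 3) = 9

Lower bound: the 2-colouring RRBBRRBB of {1, ..., 8} (R at positions {1, 2, 5, 6}, B at {3, 4, 7, 8}) contains no monochromatic 3-term AP, so W(2, 3) > 8. Upper bound: a case analysis on any 2-colouring of {1, ..., 9} forces such an AP. Hence W(2, 3) = 9.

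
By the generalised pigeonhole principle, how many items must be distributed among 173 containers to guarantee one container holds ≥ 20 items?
n = (20 − 1)·173 + 1 = 3288

By the generalised pigeonhole principle, to guarantee some box contains ≥ r objects we need more than (r − 1) · k objects total. Threshold: n = (r − 1) · k + 1. With r = 20 and k = 173: n = 19 · 173 + 1 = 3287 + 1 = 3288. For n = 3287 = 19 · 173, we can put exactly 19 objects in every box, avoiding 20 in any single one — so 3288 is tight.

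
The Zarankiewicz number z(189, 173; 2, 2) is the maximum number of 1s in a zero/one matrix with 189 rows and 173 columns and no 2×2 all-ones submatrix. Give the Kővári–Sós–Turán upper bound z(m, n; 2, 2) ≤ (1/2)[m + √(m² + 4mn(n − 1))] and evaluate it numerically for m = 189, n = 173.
z(189, 173; 2, 2) ≤ (1/2)[189 + √(189² + 4·189·173·172)] = (1/2)[189 + √22531257] = 2467.8551

Kővári–Sós–Turán: let r_1, ..., r_189 be the row sums and z = Σ r_i the total number of 1s. Each pair of columns can share at most one row with both entries 1 (else a 2×2 all-ones block appears), so Σ_i C(r_i, 2) ≤ C(173, 2) = 14878. By convexity Σ_i C(r_i, 2) ≥ 189·C(z/189, 2) = z(z − 189)/(2·189), giving z² − 189z − 189·173·172 ≤ 0 and hence z ≤ (1/2)[189 + √(35721 + 4·5623884)] = (1/2)[189 + √22531257] ≈ (1/2)(189 + 4746.7101) = 2467.8551.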